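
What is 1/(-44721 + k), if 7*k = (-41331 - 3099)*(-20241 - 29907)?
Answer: 1/318251799 ≈ 3.1422e-9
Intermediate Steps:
k = 318296520 (k = ((-41331 - 3099)*(-20241 - 29907))/7 = (-44430*(-50148))/7 = (⅐)*2228075640 = 318296520)
1/(-44721 + k) = 1/(-44721 + 318296520) = 1/318251799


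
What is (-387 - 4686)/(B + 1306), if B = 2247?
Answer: -267/187 ≈ -1.4278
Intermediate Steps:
(-387 - 4686)/(B + 1306) = (-387 - 4686)/(2247 + 1306) = -5073/3553 = -5073*1/3553 = -267/187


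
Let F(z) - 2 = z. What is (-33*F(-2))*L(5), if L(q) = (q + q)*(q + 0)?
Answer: 0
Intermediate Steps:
F(z) = 2 + z
L(q) = 2*q² (L(q) = (2*q)*q = 2*q²)
(-33*F(-2))*L(5) = (-33*(2 - 2))*(2*5²) = (-33*0)*(2*25) = 0*50 = 0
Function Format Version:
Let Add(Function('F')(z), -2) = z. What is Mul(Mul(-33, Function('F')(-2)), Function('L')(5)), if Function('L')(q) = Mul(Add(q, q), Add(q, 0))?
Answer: 0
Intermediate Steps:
Function('F')(z) = Add(2, z)
Function('L')(q) = Mul(2, Pow(q, 2)) (Function('L')(q) = Mul(Mul(2, q), q) = Mul(2, Pow(q, 2)))
Mul(Mul(-33, Function('F')(-2)), Function('L')(5)) = Mul(Mul(-33, Add(2, -2)), Mul(2, Pow(5, 2))) = Mul(Mul(-33, 0), Mul(2, 25)) = Mul(0, 50) = 0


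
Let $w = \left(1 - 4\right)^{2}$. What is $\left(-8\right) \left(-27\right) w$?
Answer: $1944$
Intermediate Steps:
$w = 9$ ($w = \left(-3\right)^{2} = 9$)
$\left(-8\right) \left(-27\right) w = \left(-8\right) \left(-27\right) 9 = 216 \cdot 9 = 1944$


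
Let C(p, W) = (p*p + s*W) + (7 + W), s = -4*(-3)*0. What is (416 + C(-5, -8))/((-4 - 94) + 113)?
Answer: 88/3 ≈ 29.333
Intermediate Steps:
s = 0 (s = 12*0 = 0)
C(p, W) = 7 + W + p**2 (C(p, W) = (p*p + 0*W) + (7 + W) = (p**2 + 0) + (7 + W) = p**2 + (7 + W) = 7 + W + p**2)
(416 + C(-5, -8))/((-4 - 94) + 113) = (416 + (7 - 8 + (-5)**2))/((-4 - 94) + 113) = (416 + (7 - 8 + 25))/(-98 + 113) = (416 + 24)/15 = 440*(1/15) = 88/3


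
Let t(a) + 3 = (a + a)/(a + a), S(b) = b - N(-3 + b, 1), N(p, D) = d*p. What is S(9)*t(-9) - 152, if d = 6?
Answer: -98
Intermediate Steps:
N(p, D) = 6*p
S(b) = 18 - 5*b (S(b) = b - 6*(-3 + b) = b - (-18 + 6*b) = b + (18 - 6*b) = 18 - 5*b)
t(a) = -2 (t(a) = -3 + (a + a)/(a + a) = -3 + (2*a)/((2*a)) = -3 + (2*a)*(1/(2*a)) = -3 + 1 = -2)
S(9)*t(-9) - 152 = (18 - 5*9)*(-2) - 152 = (18 - 45)*(-2) - 152 = -27*(-2) - 152 = 54 - 152 = -98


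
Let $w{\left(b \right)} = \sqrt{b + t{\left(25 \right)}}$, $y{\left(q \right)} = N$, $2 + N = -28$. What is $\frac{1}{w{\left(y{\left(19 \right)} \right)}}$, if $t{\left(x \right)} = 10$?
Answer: $- \frac{i \sqrt{5}}{10} \approx - 0.22361 i$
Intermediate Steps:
$N = -30$ ($N = -2 - 28 = -30$)
$y{\left(q \right)} = -30$
$w{\left(b \right)} = \sqrt{10 + b}$ ($w{\left(b \right)} = \sqrt{b + 10} = \sqrt{10 + b}$)
$\frac{1}{w{\left(y{\left(19 \right)} \right)}} = \frac{1}{\sqrt{10 - 30}} = \frac{1}{\sqrt{-20}} = \frac{1}{2 i \sqrt{5}} = - \frac{i \sqrt{5}}{10}$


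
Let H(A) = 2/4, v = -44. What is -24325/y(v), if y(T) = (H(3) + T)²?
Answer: -97300/7569 ≈ -12.855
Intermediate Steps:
H(A) = ½ (H(A) = 2*(¼) = ½)
y(T) = (½ + T)²
-24325/y(v) = -24325*4/(1 + 2*(-44))² = -24325*4/(1 - 88)² = -24325/((¼)*(-87)²) = -24325/((¼)*7569) = -24325/7569/4 = -24325*4/7569 = -97300/7569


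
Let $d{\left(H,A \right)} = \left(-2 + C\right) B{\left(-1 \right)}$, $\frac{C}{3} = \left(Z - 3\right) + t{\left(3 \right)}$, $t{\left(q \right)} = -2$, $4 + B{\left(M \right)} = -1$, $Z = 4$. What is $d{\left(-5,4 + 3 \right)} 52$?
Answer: $1300$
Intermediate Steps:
$B{\left(M \right)} = -5$ ($B{\left(M \right)} = -4 - 1 = -5$)
$C = -3$ ($C = 3 \left(\left(4 - 3\right) - 2\right) = 3 \left(1 - 2\right) = 3 \left(-1\right) = -3$)
$d{\left(H,A \right)} = 25$ ($d{\left(H,A \right)} = \left(-2 - 3\right) \left(-5\right) = \left(-5\right) \left(-5\right) = 25$)
$d{\left(-5,4 + 3 \right)} 52 = 25 \cdot 52 = 1300$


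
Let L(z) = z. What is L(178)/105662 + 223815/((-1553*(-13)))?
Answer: 11826167086/1066605059 ≈ 11.088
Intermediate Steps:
L(178)/105662 + 223815/((-1553*(-13))) = 178/105662 + 223815/((-1553*(-13))) = 178*(1/105662) + 223815/20189 = 89/52831 + 223815*(1/20189) = 89/52831 + 223815/20189 = 11826167086/1066605059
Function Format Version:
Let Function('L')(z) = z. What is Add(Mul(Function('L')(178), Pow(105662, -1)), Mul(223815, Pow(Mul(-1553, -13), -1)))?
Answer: Rational(11826167086, 1066605059) ≈ 11.088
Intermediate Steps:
Add(Mul(Function('L')(178), Pow(105662, -1)), Mul(223815, Pow(Mul(-1553, -13), -1))) = Add(Mul(178, Pow(105662, -1)), Mul(223815, Pow(Mul(-1553, -13), -1))) = Add(Mul(178, Rational(1, 105662)), Mul(223815, Pow(20189, -1))) = Add(Rational(89, 52831), Mul(223815, Rational(1, 20189))) = Add(Rational(89, 52831), Rational(223815, 20189)) = Rational(11826167086, 1066605059)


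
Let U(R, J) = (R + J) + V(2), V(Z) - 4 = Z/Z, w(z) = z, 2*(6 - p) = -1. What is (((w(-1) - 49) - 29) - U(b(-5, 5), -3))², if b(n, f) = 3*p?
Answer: 40401/4 ≈ 10100.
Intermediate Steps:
p = 13/2 (p = 6 - ½*(-1) = 6 + ½ = 13/2 ≈ 6.5000)
b(n, f) = 39/2 (b(n, f) = 3*(13/2) = 39/2)
V(Z) = 5 (V(Z) = 4 + Z/Z = 4 + 1 = 5)
U(R, J) = 5 + J + R (U(R, J) = (R + J) + 5 = (J + R) + 5 = 5 + J + R)
(((w(-1) - 49) - 29) - U(b(-5, 5), -3))² = (((-1 - 49) - 29) - (5 - 3 + 39/2))² = ((-50 - 29) - 1*43/2)² = (-79 - 43/2)² = (-201/2)² = 40401/4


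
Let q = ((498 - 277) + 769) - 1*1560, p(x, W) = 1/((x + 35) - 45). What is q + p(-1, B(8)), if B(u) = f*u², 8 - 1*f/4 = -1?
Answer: -6271/11 ≈ -570.09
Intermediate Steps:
f = 36 (f = 32 - 4*(-1) = 32 + 4 = 36)
B(u) = 36*u²
p(x, W) = 1/(-10 + x) (p(x, W) = 1/((35 + x) - 45) = 1/(-10 + x))
q = -570 (q = (221 + 769) - 1560 = 990 - 1560 = -570)
q + p(-1, B(8)) = -570 + 1/(-10 - 1) = -570 + 1/(-11) = -570 - 1/11 = -6271/11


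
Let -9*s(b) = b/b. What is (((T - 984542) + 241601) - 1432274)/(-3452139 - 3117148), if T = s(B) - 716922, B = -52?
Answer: 26029234/59123583 ≈ 0.44025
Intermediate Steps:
s(b) = -⅑ (s(b) = -b/(9*b) = -⅑*1 = -⅑)
T = -6452299/9 (T = -⅑ - 716922 = -6452299/9 ≈ -7.1692e+5)
(((T - 984542) + 241601) - 1432274)/(-3452139 - 3117148) = (((-6452299/9 - 984542) + 241601) - 1432274)/(-3452139 - 3117148) = ((-15313177/9 + 241601) - 1432274)/(-6569287) = (-13138768/9 - 1432274)*(-1/6569287) = -26029234/9*(-1/6569287) = 26029234/59123583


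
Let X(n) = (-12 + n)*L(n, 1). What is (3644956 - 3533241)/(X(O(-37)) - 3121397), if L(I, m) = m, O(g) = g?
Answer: -111715/3121446 ≈ -0.035789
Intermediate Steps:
X(n) = -12 + n (X(n) = (-12 + n)*1 = -12 + n)
(3644956 - 3533241)/(X(O(-37)) - 3121397) = (3644956 - 3533241)/((-12 - 37) - 3121397) = 111715/(-49 - 3121397) = 111715/(-3121446) = 111715*(-1/3121446) = -111715/3121446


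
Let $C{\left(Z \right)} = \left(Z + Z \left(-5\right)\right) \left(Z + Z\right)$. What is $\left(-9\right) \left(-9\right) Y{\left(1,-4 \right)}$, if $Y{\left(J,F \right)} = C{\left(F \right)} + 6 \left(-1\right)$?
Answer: $-10854$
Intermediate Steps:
$C{\left(Z \right)} = - 8 Z^{2}$ ($C{\left(Z \right)} = \left(Z - 5 Z\right) 2 Z = - 4 Z 2 Z = - 8 Z^{2}$)
$Y{\left(J,F \right)} = -6 - 8 F^{2}$ ($Y{\left(J,F \right)} = - 8 F^{2} + 6 \left(-1\right) = - 8 F^{2} - 6 = -6 - 8 F^{2}$)
$\left(-9\right) \left(-9\right) Y{\left(1,-4 \right)} = \left(-9\right) \left(-9\right) \left(-6 - 8 \left(-4\right)^{2}\right) = 81 \left(-6 - 128\right) = 81 \left(-134\right) = -10854$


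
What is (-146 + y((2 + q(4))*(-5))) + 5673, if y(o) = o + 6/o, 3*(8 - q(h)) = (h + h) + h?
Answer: 27484/5 ≈ 5496.8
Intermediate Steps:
q(h) = 8 - h (q(h) = 8 - ((h + h) + h)/3 = 8 - (2*h + h)/3 = 8 - h)
(-146 + y((2 + q(4))*(-5))) + 5673 = (-146 + ((2 + (8 - 1*4))*(-5) + 6/(((2 + (8 - 1*4))*(-5))))) + 5673 = (-146 + ((2 + (8 - 4))*(-5) + 6/(((2 + (8 - 4))*(-5))))) + 5673 = (-146 + ((2 + 4)*(-5) + 6/(((2 + 4)*(-5))))) + 5673 = (-146 + (6*(-5) + 6/((6*(-5))))) + 5673 = (-146 + (-30 + 6/(-30))) + 5673 = (-146 + (-30 + 6*(-1/30))) + 5673 = (-146 + (-30 - 1/5)) + 5673 = (-146 - 151/5) + 5673 = -881/5 + 5673 = 27484/5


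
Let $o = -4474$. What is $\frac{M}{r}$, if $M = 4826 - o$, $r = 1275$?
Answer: $\frac{124}{17} \approx 7.2941$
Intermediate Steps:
$M = 9300$ ($M = 4826 - -4474 = 4826 + 4474 = 9300$)
$\frac{M}{r} = \frac{9300}{1275} = 9300 \cdot \frac{1}{1275} = \frac{124}{17}$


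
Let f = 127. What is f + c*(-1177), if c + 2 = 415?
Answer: -485974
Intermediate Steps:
c = 413 (c = -2 + 415 = 413)
f + c*(-1177) = 127 + 413*(-1177) = 127 - 486101 = -485974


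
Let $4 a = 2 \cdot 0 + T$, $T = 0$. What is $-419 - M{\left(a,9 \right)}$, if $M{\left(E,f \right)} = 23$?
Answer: $-442$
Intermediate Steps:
$a = 0$ ($a = \frac{2 \cdot 0 + 0}{4} = \frac{0 + 0}{4} = \frac{1}{4} \cdot 0 = 0$)
$-419 - M{\left(a,9 \right)} = -419 - 23 = -442$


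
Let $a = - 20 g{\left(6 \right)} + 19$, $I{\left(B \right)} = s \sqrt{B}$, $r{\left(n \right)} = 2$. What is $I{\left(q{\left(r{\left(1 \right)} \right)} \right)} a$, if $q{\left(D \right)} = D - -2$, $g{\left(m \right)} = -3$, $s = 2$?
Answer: $316$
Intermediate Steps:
$q{\left(D \right)} = 2 + D$ ($q{\left(D \right)} = D + 2 = 2 + D$)
$I{\left(B \right)} = 2 \sqrt{B}$
$a = 79$ ($a = \left(-20\right) \left(-3\right) + 19 = 60 + 19 = 79$)
$I{\left(q{\left(r{\left(1 \right)} \right)} \right)} a = 2 \sqrt{2 + 2} \cdot 79 = 2 \sqrt{4} \cdot 79 = 2 \cdot 2 \cdot 79 = 4 \cdot 79 = 316$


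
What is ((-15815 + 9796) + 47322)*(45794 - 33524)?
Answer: 506787810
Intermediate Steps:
((-15815 + 9796) + 47322)*(45794 - 33524) = (-6019 + 47322)*12270 = 41303*12270 = 506787810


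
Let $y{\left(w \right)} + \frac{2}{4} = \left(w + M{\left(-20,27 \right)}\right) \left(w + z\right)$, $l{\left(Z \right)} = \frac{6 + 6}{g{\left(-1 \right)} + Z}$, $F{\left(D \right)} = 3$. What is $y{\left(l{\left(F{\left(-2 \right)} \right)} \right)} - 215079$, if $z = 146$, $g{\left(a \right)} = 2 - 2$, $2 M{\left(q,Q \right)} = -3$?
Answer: $- \frac{429409}{2} \approx -2.147 \cdot 10^{5}$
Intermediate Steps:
$M{\left(q,Q \right)} = - \frac{3}{2}$ ($M{\left(q,Q \right)} = \frac{1}{2} \left(-3\right) = - \frac{3}{2}$)
$g{\left(a \right)} = 0$ ($g{\left(a \right)} = 2 - 2 = 0$)
$l{\left(Z \right)} = \frac{12}{Z}$ ($l{\left(Z \right)} = \frac{6 + 6}{0 + Z} = \frac{12}{Z}$)
$y{\left(w \right)} = - \frac{1}{2} + \left(146 + w\right) \left(- \frac{3}{2} + w\right)$ ($y{\left(w \right)} = - \frac{1}{2} + \left(w - \frac{3}{2}\right) \left(w + 146\right) = - \frac{1}{2} + \left(- \frac{3}{2} + w\right) \left(146 + w\right) = - \frac{1}{2} + \left(146 + w\right) \left(- \frac{3}{2} + w\right)$)
$y{\left(l{\left(F{\left(-2 \right)} \right)} \right)} - 215079 = \left(- \frac{439}{2} + \left(\frac{12}{3}\right)^{2} + \frac{289 \cdot \frac{12}{3}}{2}\right) - 215079 = \left(- \frac{439}{2} + \left(12 \cdot \frac{1}{3}\right)^{2} + \frac{289 \cdot 12 \cdot \frac{1}{3}}{2}\right) - 215079 = \left(- \frac{439}{2} + 4^{2} + \frac{289}{2} \cdot 4\right) - 215079 = \left(- \frac{439}{2} + 16 + 578\right) - 215079 = \frac{749}{2} - 215079 = - \frac{429409}{2}$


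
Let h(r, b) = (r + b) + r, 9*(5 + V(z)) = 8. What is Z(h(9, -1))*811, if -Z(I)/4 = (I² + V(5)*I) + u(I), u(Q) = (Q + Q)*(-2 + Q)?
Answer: -21287128/9 ≈ -2.3652e+6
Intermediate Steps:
V(z) = -37/9 (V(z) = -5 + (⅑)*8 = -5 + 8/9 = -37/9)
u(Q) = 2*Q*(-2 + Q) (u(Q) = (2*Q)*(-2 + Q) = 2*Q*(-2 + Q))
h(r, b) = b + 2*r (h(r, b) = (b + r) + r = b + 2*r)
Z(I) = -4*I² + 148*I/9 - 8*I*(-2 + I) (Z(I) = -4*((I² - 37*I/9) + 2*I*(-2 + I)) = -4*(I² - 37*I/9 + 2*I*(-2 + I)) = -4*I² + 148*I/9 - 8*I*(-2 + I))
Z(h(9, -1))*811 = (4*(-1 + 2*9)*(73 - 27*(-1 + 2*9))/9)*811 = (4*(-1 + 18)*(73 - 27*(-1 + 18))/9)*811 = ((4/9)*17*(73 - 27*17))*811 = ((4/9)*17*(73 - 459))*811 = ((4/9)*17*(-386))*811 = -26248/9*811 = -21287128/9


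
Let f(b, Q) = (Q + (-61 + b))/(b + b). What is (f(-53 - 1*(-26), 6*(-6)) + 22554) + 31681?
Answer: 1464407/27 ≈ 54237.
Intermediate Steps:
f(b, Q) = (-61 + Q + b)/(2*b) (f(b, Q) = (-61 + Q + b)/((2*b)) = (-61 + Q + b)*(1/(2*b)) = (-61 + Q + b)/(2*b))
(f(-53 - 1*(-26), 6*(-6)) + 22554) + 31681 = ((-61 + 6*(-6) + (-53 - 1*(-26)))/(2*(-53 - 1*(-26))) + 22554) + 31681 = ((-61 - 36 + (-53 + 26))/(2*(-53 + 26)) + 22554) + 31681 = ((½)*(-61 - 36 - 27)/(-27) + 22554) + 31681 = ((½)*(-1/27)*(-124) + 22554) + 31681 = (62/27 + 22554) + 31681 = 609020/27 + 31681 = 1464407/27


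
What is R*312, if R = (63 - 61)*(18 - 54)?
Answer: -22464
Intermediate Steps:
R = -72 (R = 2*(-36) = -72)
R*312 = -72*312 = -22464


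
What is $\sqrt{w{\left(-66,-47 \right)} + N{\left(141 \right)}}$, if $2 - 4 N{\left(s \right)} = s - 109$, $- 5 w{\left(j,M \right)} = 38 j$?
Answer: $\frac{9 \sqrt{610}}{10} \approx 22.228$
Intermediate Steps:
$w{\left(j,M \right)} = - \frac{38 j}{5}$
$N{\left(s \right)} = \frac{111}{4} - \frac{s}{4}$ ($N{\left(s \right)} = \frac{1}{2} - \frac{s - 109}{4} = \frac{1}{2} - \frac{-109 + s}{4} = \frac{1}{2} - \left(- \frac{109}{4} + \frac{s}{4}\right) = \frac{111}{4} - \frac{s}{4}$)
$\sqrt{w{\left(-66,-47 \right)} + N{\left(141 \right)}} = \sqrt{\left(- \frac{38}{5}\right) \left(-66\right) + \left(\frac{111}{4} - \frac{141}{4}\right)} = \sqrt{\frac{2508}{5} + \left(\frac{111}{4} - \frac{141}{4}\right)} = \sqrt{\frac{2508}{5} - \frac{15}{2}} = \sqrt{\frac{4941}{10}} = \frac{9 \sqrt{610}}{10}$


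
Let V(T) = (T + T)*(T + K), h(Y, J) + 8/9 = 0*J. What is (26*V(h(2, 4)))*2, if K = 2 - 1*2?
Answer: 6656/81 ≈ 82.173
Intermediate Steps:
K = 0 (K = 2 - 2 = 0)
h(Y, J) = -8/9 (h(Y, J) = -8/9 + 0*J = -8/9 + 0 = -8/9)
V(T) = 2*T² (V(T) = (T + T)*(T + 0) = (2*T)*T = 2*T²)
(26*V(h(2, 4)))*2 = (26*(2*(-8/9)²))*2 = (26*(2*(64/81)))*2 = (26*(128/81))*2 = (3328/81)*2 = 6656/81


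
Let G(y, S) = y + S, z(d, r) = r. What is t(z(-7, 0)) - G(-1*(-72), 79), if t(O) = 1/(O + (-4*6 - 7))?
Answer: -4682/31 ≈ -151.03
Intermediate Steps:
G(y, S) = S + y
t(O) = 1/(-31 + O) (t(O) = 1/(O + (-24 - 7)) = 1/(O - 31) = 1/(-31 + O))
t(z(-7, 0)) - G(-1*(-72), 79) = 1/(-31 + 0) - (79 - 1*(-72)) = 1/(-31) - (79 + 72) = -1/31 - 1*151 = -1/31 - 151 = -4682/31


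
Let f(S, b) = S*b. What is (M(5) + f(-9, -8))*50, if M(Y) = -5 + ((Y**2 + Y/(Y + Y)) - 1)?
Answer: 4575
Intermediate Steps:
M(Y) = -11/2 + Y**2 (M(Y) = -5 + ((Y**2 + Y/((2*Y))) - 1) = -5 + ((Y**2 + (1/(2*Y))*Y) - 1) = -5 + ((Y**2 + 1/2) - 1) = -5 + ((1/2 + Y**2) - 1) = -5 + (-1/2 + Y**2) = -11/2 + Y**2)
(M(5) + f(-9, -8))*50 = ((-11/2 + 5**2) - 9*(-8))*50 = ((-11/2 + 25) + 72)*50 = (39/2 + 72)*50 = (183/2)*50 = 4575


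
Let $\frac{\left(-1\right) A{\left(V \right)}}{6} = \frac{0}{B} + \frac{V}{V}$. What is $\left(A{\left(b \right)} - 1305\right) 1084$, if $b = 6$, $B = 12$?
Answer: $-1421124$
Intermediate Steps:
$A{\left(V \right)} = -6$ ($A{\left(V \right)} = - 6 \left(\frac{0}{12} + \frac{V}{V}\right) = - 6 \left(0 \cdot \frac{1}{12} + 1\right) = - 6 \left(0 + 1\right) = \left(-6\right) 1 = -6$)
$\left(A{\left(b \right)} - 1305\right) 1084 = \left(-6 - 1305\right) 1084 = \left(-1311\right) 1084 = -1421124$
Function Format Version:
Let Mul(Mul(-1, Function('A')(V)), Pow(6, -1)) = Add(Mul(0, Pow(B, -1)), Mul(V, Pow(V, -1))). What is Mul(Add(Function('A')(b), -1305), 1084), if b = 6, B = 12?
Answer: -1421124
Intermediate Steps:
Function('A')(V) = -6 (Function('A')(V) = Mul(-6, Add(Mul(0, Pow(12, -1)), Mul(V, Pow(V, -1)))) = Mul(-6, Add(Mul(0, Rational(1, 12)), 1)) = Mul(-6, Add(0, 1)) = Mul(-6, 1) = -6)
Mul(Add(Function('A')(b), -1305), 1084) = Mul(Add(-6, -1305), 1084) = Mul(-1311, 1084) = -1421124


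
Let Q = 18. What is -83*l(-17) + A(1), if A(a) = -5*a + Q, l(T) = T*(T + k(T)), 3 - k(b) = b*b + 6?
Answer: -435986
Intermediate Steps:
k(b) = -3 - b² (k(b) = 3 - (b*b + 6) = 3 - (b² + 6) = 3 - (6 + b²) = 3 + (-6 - b²) = -3 - b²)
l(T) = T*(-3 + T - T²) (l(T) = T*(T + (-3 - T²)) = T*(-3 + T - T²))
A(a) = 18 - 5*a (A(a) = -5*a + 18 = 18 - 5*a)
-83*l(-17) + A(1) = -(-1411)*(-3 - 17 - 1*(-17)²) + (18 - 5*1) = -(-1411)*(-3 - 17 - 1*289) + (18 - 5) = -(-1411)*(-3 - 17 - 289) + 13 = -(-1411)*(-309) + 13 = -83*5253 + 13 = -435999 + 13 = -435986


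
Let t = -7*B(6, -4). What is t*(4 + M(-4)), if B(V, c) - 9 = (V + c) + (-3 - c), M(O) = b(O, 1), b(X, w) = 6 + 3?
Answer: -1092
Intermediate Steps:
b(X, w) = 9
M(O) = 9
B(V, c) = 6 + V (B(V, c) = 9 + ((V + c) + (-3 - c)) = 9 + (-3 + V) = 6 + V)
t = -84 (t = -7*(6 + 6) = -7*12 = -84)
t*(4 + M(-4)) = -84*(4 + 9) = -84*13 = -1092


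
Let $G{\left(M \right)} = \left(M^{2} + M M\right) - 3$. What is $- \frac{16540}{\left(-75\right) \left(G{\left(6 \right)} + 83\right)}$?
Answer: $\frac{827}{570} \approx 1.4509$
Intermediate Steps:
$G{\left(M \right)} = -3 + 2 M^{2}$ ($G{\left(M \right)} = \left(M^{2} + M^{2}\right) - 3 = 2 M^{2} - 3 = -3 + 2 M^{2}$)
$- \frac{16540}{\left(-75\right) \left(G{\left(6 \right)} + 83\right)} = - \frac{16540}{\left(-75\right) \left(\left(-3 + 2 \cdot 6^{2}\right) + 83\right)} = - \frac{16540}{\left(-75\right) \left(\left(-3 + 2 \cdot 36\right) + 83\right)} = - \frac{16540}{\left(-75\right) \left(\left(-3 + 72\right) + 83\right)} = - \frac{16540}{\left(-75\right) \left(69 + 83\right)} = - \frac{16540}{\left(-75\right) 152} = - \frac{16540}{-11400} = \left(-16540\right) \left(- \frac{1}{11400}\right) = \frac{827}{570}$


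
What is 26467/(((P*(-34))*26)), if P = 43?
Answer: -26467/38012 ≈ -0.69628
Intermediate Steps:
26467/(((P*(-34))*26)) = 26467/(((43*(-34))*26)) = 26467/((-1462*26)) = 26467/(-38012) = 26467*(-1/38012) = -26467/38012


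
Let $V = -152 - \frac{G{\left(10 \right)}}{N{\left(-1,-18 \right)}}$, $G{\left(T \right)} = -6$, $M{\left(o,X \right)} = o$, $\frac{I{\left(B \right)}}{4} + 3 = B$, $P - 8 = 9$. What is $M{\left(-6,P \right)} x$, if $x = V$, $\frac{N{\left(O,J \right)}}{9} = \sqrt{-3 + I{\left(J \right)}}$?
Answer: $912 + \frac{4 i \sqrt{87}}{87} \approx 912.0 + 0.42884 i$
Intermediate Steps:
$P = 17$ ($P = 8 + 9 = 17$)
$I{\left(B \right)} = -12 + 4 B$
$N{\left(O,J \right)} = 9 \sqrt{-15 + 4 J}$ ($N{\left(O,J \right)} = 9 \sqrt{-3 + \left(-12 + 4 J\right)} = 9 \sqrt{-15 + 4 J}$)
$V = -152 - \frac{2 i \sqrt{87}}{261}$ ($V = -152 - - \frac{6}{9 \sqrt{-15 + 4 \left(-18\right)}} = -152 - - \frac{6}{9 \sqrt{-15 - 72}} = -152 - - \frac{6}{9 \sqrt{-87}} = -152 - - \frac{6}{9 i \sqrt{87}} = -152 - - 6 \left(- \frac{i \sqrt{87}}{783}\right) = -152 - \frac{2 i \sqrt{87}}{261} \approx -152.0 - 0.071474 i$)
$x = -152 - \frac{2 i \sqrt{87}}{261} \approx -152.0 - 0.071474 i$
$M{\left(-6,P \right)} x = - 6 \left(-152 - \frac{2 i \sqrt{87}}{261}\right) = 912 + \frac{4 i \sqrt{87}}{87}$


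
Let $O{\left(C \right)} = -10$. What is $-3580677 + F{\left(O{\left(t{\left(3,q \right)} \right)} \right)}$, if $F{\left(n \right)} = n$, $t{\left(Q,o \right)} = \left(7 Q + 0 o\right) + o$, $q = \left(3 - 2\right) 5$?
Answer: $-3580687$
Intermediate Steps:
$q = 5$ ($q = 1 \cdot 5 = 5$)
$t{\left(Q,o \right)} = o + 7 Q$ ($t{\left(Q,o \right)} = \left(7 Q + 0\right) + o = 7 Q + o = o + 7 Q$)
$-3580677 + F{\left(O{\left(t{\left(3,q \right)} \right)} \right)} = -3580677 - 10 = -3580687$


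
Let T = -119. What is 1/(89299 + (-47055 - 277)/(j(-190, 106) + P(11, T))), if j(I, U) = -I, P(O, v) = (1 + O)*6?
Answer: 131/11674503 ≈ 1.1221e-5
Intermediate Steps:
P(O, v) = 6 + 6*O
1/(89299 + (-47055 - 277)/(j(-190, 106) + P(11, T))) = 1/(89299 + (-47055 - 277)/(-1*(-190) + (6 + 6*11))) = 1/(89299 - 47332/(190 + (6 + 66))) = 1/(89299 - 47332/(190 + 72)) = 1/(89299 - 47332/262) = 1/(89299 - 47332*1/262) = 1/(89299 - 23666/131) = 1/(11674503/131) = 131/11674503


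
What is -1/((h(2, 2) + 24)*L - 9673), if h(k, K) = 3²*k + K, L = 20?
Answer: 1/8793 ≈ 0.00011373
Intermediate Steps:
h(k, K) = K + 9*k (h(k, K) = 9*k + K = K + 9*k)
-1/((h(2, 2) + 24)*L - 9673) = -1/(((2 + 9*2) + 24)*20 - 9673) = -1/(((2 + 18) + 24)*20 - 9673) = -1/((20 + 24)*20 - 9673) = -1/(44*20 - 9673) = -1/(880 - 9673) = -1/(-8793) = -1*(-1/8793) = 1/8793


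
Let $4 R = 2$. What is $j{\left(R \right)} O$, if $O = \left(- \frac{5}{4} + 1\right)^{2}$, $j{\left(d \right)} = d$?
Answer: $\frac{1}{32} \approx 0.03125$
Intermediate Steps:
$R = \frac{1}{2}$ ($R = \frac{1}{4} \cdot 2 = \frac{1}{2} \approx 0.5$)
$O = \frac{1}{16}$ ($O = \left(\left(-5\right) \frac{1}{4} + 1\right)^{2} = \left(- \frac{5}{4} + 1\right)^{2} = \left(- \frac{1}{4}\right)^{2} = \frac{1}{16} \approx 0.0625$)
$j{\left(R \right)} O = \frac{1}{2} \cdot \frac{1}{16} = \frac{1}{32}$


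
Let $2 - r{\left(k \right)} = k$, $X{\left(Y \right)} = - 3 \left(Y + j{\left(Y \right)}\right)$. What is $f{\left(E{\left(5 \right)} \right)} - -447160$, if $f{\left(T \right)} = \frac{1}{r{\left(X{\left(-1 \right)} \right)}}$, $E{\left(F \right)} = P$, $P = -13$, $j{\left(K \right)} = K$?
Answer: $\frac{1788639}{4} \approx 4.4716 \cdot 10^{5}$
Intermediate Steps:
$X{\left(Y \right)} = - 6 Y$ ($X{\left(Y \right)} = - 3 \left(Y + Y\right) = - 3 \cdot 2 Y = - 6 Y$)
$r{\left(k \right)} = 2 - k$
$E{\left(F \right)} = -13$
$f{\left(T \right)} = - \frac{1}{4}$ ($f{\left(T \right)} = \frac{1}{2 - \left(-6\right) \left(-1\right)} = \frac{1}{2 - 6} = \frac{1}{-4} = - \frac{1}{4}$)
$f{\left(E{\left(5 \right)} \right)} - -447160 = - \frac{1}{4} - -447160 = - \frac{1}{4} + 447160 = \frac{1788639}{4}$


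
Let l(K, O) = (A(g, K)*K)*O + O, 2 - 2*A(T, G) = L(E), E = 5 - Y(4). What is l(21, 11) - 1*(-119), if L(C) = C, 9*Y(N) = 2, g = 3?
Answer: -1145/6 ≈ -190.83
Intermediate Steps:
Y(N) = 2/9 (Y(N) = (1/9)*2 = 2/9)
E = 43/9 (E = 5 - 1*2/9 = 5 - 2/9 = 43/9 ≈ 4.7778)
A(T, G) = -25/18 (A(T, G) = 1 - 1/2*43/9 = 1 - 43/18 = -25/18)
l(K, O) = O - 25*K*O/18 (l(K, O) = (-25*K/18)*O + O = -25*K*O/18 + O = O - 25*K*O/18)
l(21, 11) - 1*(-119) = (1/18)*11*(18 - 25*21) - 1*(-119) = (1/18)*11*(18 - 525) + 119 = (1/18)*11*(-507) + 119 = -1859/6 + 119 = -1145/6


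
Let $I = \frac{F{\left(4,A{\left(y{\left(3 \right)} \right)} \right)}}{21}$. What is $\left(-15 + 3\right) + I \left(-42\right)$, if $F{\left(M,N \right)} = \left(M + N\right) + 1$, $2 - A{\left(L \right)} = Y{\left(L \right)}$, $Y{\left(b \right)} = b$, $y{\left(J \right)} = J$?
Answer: $-20$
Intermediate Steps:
$A{\left(L \right)} = 2 - L$
$F{\left(M,N \right)} = 1 + M + N$
$I = \frac{4}{21}$ ($I = \frac{1 + 4 + \left(2 - 3\right)}{21} = \left(1 + 4 + \left(2 - 3\right)\right) \frac{1}{21} = \left(1 + 4 - 1\right) \frac{1}{21} = 4 \cdot \frac{1}{21} = \frac{4}{21} \approx 0.19048$)
$\left(-15 + 3\right) + I \left(-42\right) = \left(-15 + 3\right) + \frac{4}{21} \left(-42\right) = -12 - 8 = -20$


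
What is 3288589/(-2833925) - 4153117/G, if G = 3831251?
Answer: -24369031989064/10857477990175 ≈ -2.2444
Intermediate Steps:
3288589/(-2833925) - 4153117/G = 3288589/(-2833925) - 4153117/3831251 = 3288589*(-1/2833925) - 4153117*1/3831251 = -3288589/2833925 - 4153117/3831251 = -24369031989064/10857477990175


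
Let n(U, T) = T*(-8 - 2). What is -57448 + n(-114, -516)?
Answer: -52288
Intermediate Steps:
n(U, T) = -10*T (n(U, T) = T*(-10) = -10*T)
-57448 + n(-114, -516) = -57448 - 10*(-516) = -57448 + 5160 = -52288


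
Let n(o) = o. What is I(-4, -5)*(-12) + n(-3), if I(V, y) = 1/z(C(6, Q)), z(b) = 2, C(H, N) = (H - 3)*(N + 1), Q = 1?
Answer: -9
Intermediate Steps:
C(H, N) = (1 + N)*(-3 + H) (C(H, N) = (-3 + H)*(1 + N) = (1 + N)*(-3 + H))
I(V, y) = 1/2
I(-4, -5)*(-12) + n(-3) = (1/2)*(-12) - 3 = -6 - 3 = -9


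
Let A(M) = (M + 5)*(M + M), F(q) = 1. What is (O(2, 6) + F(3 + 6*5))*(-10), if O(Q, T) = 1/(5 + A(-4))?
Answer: -20/3 ≈ -6.6667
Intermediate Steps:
A(M) = 2*M*(5 + M) (A(M) = (5 + M)*(2*M) = 2*M*(5 + M))
O(Q, T) = -⅓ (O(Q, T) = 1/(5 + 2*(-4)*(5 - 4)) = 1/(5 + 2*(-4)*1) = 1/(5 - 8) = 1/(-3) = -⅓)
(O(2, 6) + F(3 + 6*5))*(-10) = (-⅓ + 1)*(-10) = (⅔)*(-10) = -20/3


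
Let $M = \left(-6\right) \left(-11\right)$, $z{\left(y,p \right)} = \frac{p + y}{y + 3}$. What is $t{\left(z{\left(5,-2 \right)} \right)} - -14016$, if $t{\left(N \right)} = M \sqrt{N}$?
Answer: $14016 + \frac{33 \sqrt{6}}{2} \approx 14056.0$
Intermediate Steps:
$z{\left(y,p \right)} = \frac{p + y}{3 + y}$
$M = 66$
$t{\left(N \right)} = 66 \sqrt{N}$
$t{\left(z{\left(5,-2 \right)} \right)} - -14016 = 66 \sqrt{\frac{-2 + 5}{3 + 5}} - -14016 = 66 \sqrt{\frac{1}{8} \cdot 3} + 14016 = 66 \sqrt{\frac{3}{8}} + 14016 = 66 \frac{\sqrt{6}}{4} + 14016 = \frac{33 \sqrt{6}}{2} + 14016 = 14016 + \frac{33 \sqrt{6}}{2}$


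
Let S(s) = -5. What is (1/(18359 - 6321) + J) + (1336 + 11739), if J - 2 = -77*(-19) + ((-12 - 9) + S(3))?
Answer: 174719533/12038 ≈ 14514.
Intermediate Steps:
J = 1439 (J = 2 + (-77*(-19) + ((-12 - 9) - 5)) = 2 + (1463 + (-21 - 5)) = 2 + (1463 - 26) = 2 + 1437 = 1439)
(1/(18359 - 6321) + J) + (1336 + 11739) = (1/(18359 - 6321) + 1439) + (1336 + 11739) = (1/12038 + 1439) + 13075 = 17322683/12038 + 13075 = 174719533/12038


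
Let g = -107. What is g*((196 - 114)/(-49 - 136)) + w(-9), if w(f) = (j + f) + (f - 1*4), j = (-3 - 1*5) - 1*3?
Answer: 2669/185 ≈ 14.427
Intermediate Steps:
j = -11 (j = (-3 - 5) - 3 = -8 - 3 = -11)
w(f) = -15 + 2*f (w(f) = (-11 + f) + (f - 1*4) = (-11 + f) + (f - 4) = (-11 + f) + (-4 + f) = -15 + 2*f)
g*((196 - 114)/(-49 - 136)) + w(-9) = -107*(196 - 114)/(-49 - 136) + (-15 + 2*(-9)) = -8774/(-185) + (-15 - 18) = -8774*(-1)/185 - 33 = -107*(-82/185) - 33 = 8774/185 - 33 = 2669/185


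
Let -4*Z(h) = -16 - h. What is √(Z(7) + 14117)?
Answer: √56491/2 ≈ 118.84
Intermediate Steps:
Z(h) = 4 + h/4 (Z(h) = -(-16 - h)/4 = 4 + h/4)
√(Z(7) + 14117) = √((4 + (¼)*7) + 14117) = √((4 + 7/4) + 14117) = √(23/4 + 14117) = √(56491/4) = √56491/2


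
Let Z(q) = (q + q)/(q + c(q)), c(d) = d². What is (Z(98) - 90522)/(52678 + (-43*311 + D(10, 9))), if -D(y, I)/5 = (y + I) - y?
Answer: -2240419/971685 ≈ -2.3057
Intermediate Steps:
D(y, I) = -5*I (D(y, I) = -5*((y + I) - y) = -5*((I + y) - y) = -5*I)
Z(q) = 2*q/(q + q²) (Z(q) = (q + q)/(q + q²) = (2*q)/(q + q²) = 2*q/(q + q²))
(Z(98) - 90522)/(52678 + (-43*311 + D(10, 9))) = (2/(1 + 98) - 90522)/(52678 + (-43*311 - 5*9)) = (2/99 - 90522)/(52678 + (-13373 - 45)) = (2*(1/99) - 90522)/(52678 - 13418) = (2/99 - 90522)/39260 = -8961676/99*1/39260 = -2240419/971685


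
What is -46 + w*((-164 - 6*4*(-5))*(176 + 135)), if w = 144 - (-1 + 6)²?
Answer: -1628442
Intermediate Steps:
w = 119 (w = 144 - 1*5² = 144 - 1*25 = 144 - 25 = 119)
-46 + w*((-164 - 6*4*(-5))*(176 + 135)) = -46 + 119*((-164 - 6*4*(-5))*(176 + 135)) = -46 + 119*((-164 - 24*(-5))*311) = -46 + 119*((-164 + 120)*311) = -46 + 119*(-44*311) = -46 + 119*(-13684) = -46 - 1628396 = -1628442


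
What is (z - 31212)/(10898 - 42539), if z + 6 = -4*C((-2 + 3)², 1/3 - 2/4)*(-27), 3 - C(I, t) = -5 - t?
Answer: 10124/10547 ≈ 0.95989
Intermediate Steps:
C(I, t) = 8 + t (C(I, t) = 3 - (-5 - t) = 3 + (5 + t) = 8 + t)
z = 840 (z = -6 - 4*(8 + (1/3 - 2/4))*(-27) = -6 - 4*(8 + (1*(⅓) - 2*¼))*(-27) = -6 - 4*(8 + (⅓ - ½))*(-27) = -6 - 4*(8 - ⅙)*(-27) = -6 - 4*47/6*(-27) = -6 - 94/3*(-27) = -6 + 846 = 840)
(z - 31212)/(10898 - 42539) = (840 - 31212)/(10898 - 42539) = -30372/(-31641) = -30372*(-1/31641) = 10124/10547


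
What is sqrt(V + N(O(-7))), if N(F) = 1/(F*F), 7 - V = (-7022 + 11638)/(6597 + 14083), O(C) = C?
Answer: 3*sqrt(247288855)/18095 ≈ 2.6071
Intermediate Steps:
V = 17518/2585 (V = 7 - (-7022 + 11638)/(6597 + 14083) = 7 - 4616/20680 = 7 - 1*577/2585 = 7 - 577/2585 = 17518/2585 ≈ 6.7768)
N(F) = F**(-2)
sqrt(V + N(O(-7))) = sqrt(17518/2585 + (-7)**(-2)) = sqrt(17518/2585 + 1/49) = sqrt(860967/126665) = 3*sqrt(247288855)/18095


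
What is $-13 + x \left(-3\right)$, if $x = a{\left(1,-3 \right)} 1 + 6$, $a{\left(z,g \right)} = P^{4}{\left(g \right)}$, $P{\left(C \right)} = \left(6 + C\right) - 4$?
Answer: $-34$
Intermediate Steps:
$P{\left(C \right)} = 2 + C$
$a{\left(z,g \right)} = \left(2 + g\right)^{4}$
$x = 7$ ($x = \left(2 - 3\right)^{4} \cdot 1 + 6 = \left(-1\right)^{4} \cdot 1 + 6 = 1 \cdot 1 + 6 = 1 + 6 = 7$)
$-13 + x \left(-3\right) = -13 + 7 \left(-3\right) = -13 - 21 = -34$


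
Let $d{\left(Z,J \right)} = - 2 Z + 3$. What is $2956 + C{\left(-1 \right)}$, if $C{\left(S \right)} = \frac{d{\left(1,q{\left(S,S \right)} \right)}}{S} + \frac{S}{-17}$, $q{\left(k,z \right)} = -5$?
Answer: $\frac{50236}{17} \approx 2955.1$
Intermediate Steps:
$d{\left(Z,J \right)} = 3 - 2 Z$
$C{\left(S \right)} = \frac{1}{S} - \frac{S}{17}$ ($C{\left(S \right)} = \frac{3 - 2}{S} + \frac{S}{-17} = \frac{3 - 2}{S} + S \left(- \frac{1}{17}\right) = 1 \frac{1}{S} - \frac{S}{17} = \frac{1}{S} - \frac{S}{17}$)
$2956 + C{\left(-1 \right)} = 2956 + \left(\frac{1}{-1} - - \frac{1}{17}\right) = 2956 + \left(-1 + \frac{1}{17}\right) = 2956 - \frac{16}{17} = \frac{50236}{17}$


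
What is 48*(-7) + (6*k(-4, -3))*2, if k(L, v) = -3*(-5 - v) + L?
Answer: -312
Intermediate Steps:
k(L, v) = 15 + L + 3*v (k(L, v) = (15 + 3*v) + L = 15 + L + 3*v)
48*(-7) + (6*k(-4, -3))*2 = 48*(-7) + (6*(15 - 4 + 3*(-3)))*2 = -336 + (6*(15 - 4 - 9))*2 = -336 + (6*2)*2 = -336 + 12*2 = -336 + 24 = -312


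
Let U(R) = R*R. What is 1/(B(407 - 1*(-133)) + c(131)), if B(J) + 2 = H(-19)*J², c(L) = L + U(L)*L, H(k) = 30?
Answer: 1/10996220 ≈ 9.0940e-8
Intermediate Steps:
U(R) = R²
c(L) = L + L³ (c(L) = L + L²*L = L + L³)
B(J) = -2 + 30*J²
1/(B(407 - 1*(-133)) + c(131)) = 1/((-2 + 30*(407 - 1*(-133))²) + (131 + 131³)) = 1/((-2 + 30*(407 + 133)²) + (131 + 2248091)) = 1/((-2 + 30*540²) + 2248222) = 1/((-2 + 30*291600) + 2248222) = 1/((-2 + 8748000) + 2248222) = 1/(8747998 + 2248222) = 1/10996220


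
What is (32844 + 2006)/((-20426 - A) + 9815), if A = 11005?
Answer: -17425/10808 ≈ -1.6122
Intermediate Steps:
(32844 + 2006)/((-20426 - A) + 9815) = (32844 + 2006)/((-20426 - 1*11005) + 9815) = 34850/((-20426 - 11005) + 9815) = 34850/(-31431 + 9815) = 34850/(-21616) = 34850*(-1/21616) = -17425/10808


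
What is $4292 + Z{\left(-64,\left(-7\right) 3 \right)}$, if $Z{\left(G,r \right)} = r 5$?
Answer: $4187$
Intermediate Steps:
$Z{\left(G,r \right)} = 5 r$
$4292 + Z{\left(-64,\left(-7\right) 3 \right)} = 4292 + 5 \left(\left(-7\right) 3\right) = 4292 + 5 \left(-21\right) = 4292 - 105 = 4187$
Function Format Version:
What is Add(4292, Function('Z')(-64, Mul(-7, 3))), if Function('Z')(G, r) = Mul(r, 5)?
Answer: 4187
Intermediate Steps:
Function('Z')(G, r) = Mul(5, r)
Add(4292, Function('Z')(-64, Mul(-7, 3))) = Add(4292, Mul(5, Mul(-7, 3))) = Add(4292, Mul(5, -21)) = Add(4292, -105) = 4187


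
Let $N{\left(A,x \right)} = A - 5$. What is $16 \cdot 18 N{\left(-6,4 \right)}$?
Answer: $-3168$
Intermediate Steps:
$N{\left(A,x \right)} = -5 + A$ ($N{\left(A,x \right)} = A - 5 = -5 + A$)
$16 \cdot 18 N{\left(-6,4 \right)} = 16 \cdot 18 \left(-5 - 6\right) = 288 \left(-11\right) = -3168$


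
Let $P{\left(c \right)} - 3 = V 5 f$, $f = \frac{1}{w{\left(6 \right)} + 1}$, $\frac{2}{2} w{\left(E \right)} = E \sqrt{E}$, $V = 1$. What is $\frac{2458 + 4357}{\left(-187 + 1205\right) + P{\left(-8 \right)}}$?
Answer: $\frac{5540595}{830054} - \frac{6815 \sqrt{6}}{7470486} \approx 6.6727$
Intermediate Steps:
$w{\left(E \right)} = E^{\frac{3}{2}}$ ($w{\left(E \right)} = E \sqrt{E} = E^{\frac{3}{2}}$)
$f = \frac{1}{1 + 6 \sqrt{6}}$ ($f = \frac{1}{6^{\frac{3}{2}} + 1} = \frac{1}{6 \sqrt{6} + 1} = \frac{1}{1 + 6 \sqrt{6}} \approx 0.063707$)
$P{\left(c \right)} = \frac{128}{43} + \frac{6 \sqrt{6}}{43}$ ($P{\left(c \right)} = 3 + 1 \cdot 5 \left(- \frac{1}{215} + \frac{6 \sqrt{6}}{215}\right) = 3 + 5 \left(- \frac{1}{215} + \frac{6 \sqrt{6}}{215}\right) = 3 - \left(\frac{1}{43} - \frac{6 \sqrt{6}}{43}\right) = \frac{128}{43} + \frac{6 \sqrt{6}}{43}$)
$\frac{2458 + 4357}{\left(-187 + 1205\right) + P{\left(-8 \right)}} = \frac{2458 + 4357}{\left(-187 + 1205\right) + \left(\frac{128}{43} + \frac{6 \sqrt{6}}{43}\right)} = \frac{6815}{1018 + \left(\frac{128}{43} + \frac{6 \sqrt{6}}{43}\right)} = \frac{6815}{\frac{43902}{43} + \frac{6 \sqrt{6}}{43}}$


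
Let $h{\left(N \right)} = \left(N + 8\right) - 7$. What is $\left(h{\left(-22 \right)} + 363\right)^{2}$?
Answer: $116964$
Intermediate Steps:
$h{\left(N \right)} = 1 + N$ ($h{\left(N \right)} = \left(8 + N\right) - 7 = 1 + N$)
$\left(h{\left(-22 \right)} + 363\right)^{2} = \left(\left(1 - 22\right) + 363\right)^{2} = \left(-21 + 363\right)^{2} = 342^{2} = 116964$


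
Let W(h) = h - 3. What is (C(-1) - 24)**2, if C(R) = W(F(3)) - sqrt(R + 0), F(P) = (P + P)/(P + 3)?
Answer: (26 + I)**2 ≈ 675.0 + 52.0*I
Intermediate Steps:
F(P) = 2*P/(3 + P) (F(P) = (2*P)/(3 + P) = 2*P/(3 + P))
W(h) = -3 + h
C(R) = -2 - sqrt(R) (C(R) = (-3 + 2*3/(3 + 3)) - sqrt(R + 0) = (-3 + 2*3/6) - sqrt(R) = (-3 + 2*3*(1/6)) - sqrt(R) = (-3 + 1) - sqrt(R) = -2 - sqrt(R))
(C(-1) - 24)**2 = ((-2 - sqrt(-1)) - 24)**2 = ((-2 - I) - 24)**2 = (-26 - I)**2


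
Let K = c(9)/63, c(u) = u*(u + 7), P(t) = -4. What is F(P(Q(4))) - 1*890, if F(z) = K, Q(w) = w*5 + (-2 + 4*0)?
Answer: -6214/7 ≈ -887.71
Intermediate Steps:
Q(w) = -2 + 5*w (Q(w) = 5*w + (-2 + 0) = 5*w - 2 = -2 + 5*w)
c(u) = u*(7 + u)
K = 16/7 (K = (9*(7 + 9))/63 = (9*16)*(1/63) = 144*(1/63) = 16/7 ≈ 2.2857)
F(z) = 16/7
F(P(Q(4))) - 1*890 = 16/7 - 1*890 = 16/7 - 890 = -6214/7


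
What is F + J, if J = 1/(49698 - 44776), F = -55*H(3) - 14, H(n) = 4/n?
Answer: -1289561/14766 ≈ -87.333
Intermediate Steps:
F = -262/3 (F = -220/3 - 14 = -262/3 ≈ -87.333)
J = 1/4922 ≈ 0.00020317
F + J = -262/3 + 1/4922 = -1289561/14766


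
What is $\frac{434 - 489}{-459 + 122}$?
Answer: $\frac{55}{337} \approx 0.1632$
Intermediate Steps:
$\frac{434 - 489}{-459 + 122} = - \frac{55}{-337} = \left(-55\right) \left(- \frac{1}{337}\right) = \frac{55}{337}$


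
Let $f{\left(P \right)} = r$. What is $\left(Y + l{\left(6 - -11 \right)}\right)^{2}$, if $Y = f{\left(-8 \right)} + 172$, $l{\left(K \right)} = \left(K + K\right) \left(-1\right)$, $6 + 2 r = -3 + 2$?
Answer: $\frac{72361}{4} \approx 18090.0$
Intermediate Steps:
$r = - \frac{7}{2}$ ($r = -3 + \frac{-3 + 2}{2} = -3 + \frac{1}{2} \left(-1\right) = -3 - \frac{1}{2} = - \frac{7}{2} \approx -3.5$)
$f{\left(P \right)} = - \frac{7}{2}$
$l{\left(K \right)} = - 2 K$ ($l{\left(K \right)} = 2 K \left(-1\right) = - 2 K$)
$Y = \frac{337}{2}$ ($Y = - \frac{7}{2} + 172 = \frac{337}{2} \approx 168.5$)
$\left(Y + l{\left(6 - -11 \right)}\right)^{2} = \left(\frac{337}{2} - 2 \left(6 - -11\right)\right)^{2} = \left(\frac{337}{2} - 2 \left(6 + 11\right)\right)^{2} = \left(\frac{337}{2} - 34\right)^{2} = \left(\frac{269}{2}\right)^{2} = \frac{72361}{4}$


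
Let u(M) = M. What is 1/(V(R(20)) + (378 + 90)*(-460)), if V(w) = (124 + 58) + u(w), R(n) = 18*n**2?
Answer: -1/207898 ≈ -4.8100e-6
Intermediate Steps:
V(w) = 182 + w (V(w) = (124 + 58) + w = 182 + w)
1/(V(R(20)) + (378 + 90)*(-460)) = 1/((182 + 18*20**2) + (378 + 90)*(-460)) = 1/((182 + 18*400) + 468*(-460)) = 1/((182 + 7200) - 215280) = 1/(7382 - 215280) = 1/(-207898) = -1/207898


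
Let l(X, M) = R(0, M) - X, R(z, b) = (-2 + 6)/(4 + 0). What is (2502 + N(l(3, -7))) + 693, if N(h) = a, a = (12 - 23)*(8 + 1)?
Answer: 3096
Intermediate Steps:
R(z, b) = 1 (R(z, b) = 4/4 = 4*(¼) = 1)
l(X, M) = 1 - X
a = -99 (a = -11*9 = -99)
N(h) = -99
(2502 + N(l(3, -7))) + 693 = (2502 - 99) + 693 = 2403 + 693 = 3096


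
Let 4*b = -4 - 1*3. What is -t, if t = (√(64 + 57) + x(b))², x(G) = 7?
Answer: -324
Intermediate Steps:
b = -7/4 (b = (-4 - 1*3)/4 = (-4 - 3)/4 = (¼)*(-7) = -7/4 ≈ -1.7500)
t = 324 (t = (√(64 + 57) + 7)² = (√121 + 7)² = (11 + 7)² = 18² = 324)
-t = -1*324 = -324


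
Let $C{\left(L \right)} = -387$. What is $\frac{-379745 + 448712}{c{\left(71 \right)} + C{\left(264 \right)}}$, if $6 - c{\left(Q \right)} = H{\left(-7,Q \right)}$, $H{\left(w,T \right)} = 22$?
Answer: $- \frac{68967}{403} \approx -171.13$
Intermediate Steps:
$c{\left(Q \right)} = -16$ ($c{\left(Q \right)} = 6 - 22 = -16$)
$\frac{-379745 + 448712}{c{\left(71 \right)} + C{\left(264 \right)}} = \frac{-379745 + 448712}{-16 - 387} = \frac{68967}{-403} = 68967 \left(- \frac{1}{403}\right) = - \frac{68967}{403}$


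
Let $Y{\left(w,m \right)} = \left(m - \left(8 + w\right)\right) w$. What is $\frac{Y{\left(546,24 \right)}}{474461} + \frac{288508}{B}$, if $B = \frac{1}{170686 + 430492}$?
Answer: $\frac{6330209844466468}{36497} \approx 1.7344 \cdot 10^{11}$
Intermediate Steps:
$Y{\left(w,m \right)} = w \left(-8 + m - w\right)$ ($Y{\left(w,m \right)} = \left(-8 + m - w\right) w = w \left(-8 + m - w\right)$)
$B = \frac{1}{601178} \approx 1.6634 \cdot 10^{-6}$
$\frac{Y{\left(546,24 \right)}}{474461} + \frac{288508}{B} = \frac{546 \left(-8 + 24 - 546\right)}{474461} + 288508 \frac{1}{\frac{1}{601178}} = 546 \left(-8 + 24 - 546\right) \frac{1}{474461} + 288508 \cdot 601178 = 546 \left(-530\right) \frac{1}{474461} + 173444662424 = \left(-289380\right) \frac{1}{474461} + 173444662424 = - \frac{22260}{36497} + 173444662424 = \frac{6330209844466468}{36497}$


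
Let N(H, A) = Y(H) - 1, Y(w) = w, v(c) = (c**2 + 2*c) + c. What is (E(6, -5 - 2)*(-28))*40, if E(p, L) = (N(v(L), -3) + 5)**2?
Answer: -1146880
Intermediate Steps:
v(c) = c**2 + 3*c
N(H, A) = -1 + H (N(H, A) = H - 1 = -1 + H)
E(p, L) = (4 + L*(3 + L))**2 (E(p, L) = ((-1 + L*(3 + L)) + 5)**2 = (4 + L*(3 + L))**2)
(E(6, -5 - 2)*(-28))*40 = ((4 + (-5 - 2)*(3 + (-5 - 2)))**2*(-28))*40 = ((4 - 7*(3 - 7))**2*(-28))*40 = ((4 - 7*(-4))**2*(-28))*40 = ((4 + 28)**2*(-28))*40 = (32**2*(-28))*40 = (1024*(-28))*40 = -28672*40 = -1146880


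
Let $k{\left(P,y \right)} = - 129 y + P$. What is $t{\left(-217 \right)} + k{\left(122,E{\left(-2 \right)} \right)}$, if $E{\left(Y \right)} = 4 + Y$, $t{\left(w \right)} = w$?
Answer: $-353$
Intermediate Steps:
$k{\left(P,y \right)} = P - 129 y$
$t{\left(-217 \right)} + k{\left(122,E{\left(-2 \right)} \right)} = -217 + \left(122 - 129 \left(4 - 2\right)\right) = -217 + \left(122 - 258\right) = -217 - 136 = -353$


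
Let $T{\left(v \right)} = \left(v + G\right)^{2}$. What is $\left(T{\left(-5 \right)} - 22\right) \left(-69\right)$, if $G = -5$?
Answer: $-5382$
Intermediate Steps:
$T{\left(v \right)} = \left(-5 + v\right)^{2}$ ($T{\left(v \right)} = \left(v - 5\right)^{2} = \left(-5 + v\right)^{2}$)
$\left(T{\left(-5 \right)} - 22\right) \left(-69\right) = \left(\left(-5 - 5\right)^{2} - 22\right) \left(-69\right) = \left(\left(-10\right)^{2} - 22\right) \left(-69\right) = \left(100 - 22\right) \left(-69\right) = 78 \left(-69\right) = -5382$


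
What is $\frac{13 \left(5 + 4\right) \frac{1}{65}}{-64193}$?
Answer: $- \frac{9}{320965} \approx -2.804 \cdot 10^{-5}$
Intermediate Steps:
$\frac{13 \left(5 + 4\right) \frac{1}{65}}{-64193} = 13 \cdot 9 \cdot \frac{1}{65} \left(- \frac{1}{64193}\right) = 117 \cdot \frac{1}{65} \left(- \frac{1}{64193}\right) = \frac{9}{5} \left(- \frac{1}{64193}\right) = - \frac{9}{320965}$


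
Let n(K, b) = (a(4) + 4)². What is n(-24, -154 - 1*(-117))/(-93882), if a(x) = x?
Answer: -32/46941 ≈ -0.00068171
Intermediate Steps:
n(K, b) = 64 (n(K, b) = (4 + 4)² = 8² = 64)
n(-24, -154 - 1*(-117))/(-93882) = 64/(-93882) = 64*(-1/93882) = -32/46941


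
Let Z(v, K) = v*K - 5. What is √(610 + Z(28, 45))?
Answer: √1865 ≈ 43.186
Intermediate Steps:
Z(v, K) = -5 + K*v (Z(v, K) = K*v - 5 = -5 + K*v)
√(610 + Z(28, 45)) = √(610 + (-5 + 45*28)) = √(610 + (-5 + 1260)) = √(610 + 1255) = √1865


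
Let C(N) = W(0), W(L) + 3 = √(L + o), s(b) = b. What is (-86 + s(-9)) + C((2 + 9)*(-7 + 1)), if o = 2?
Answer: -98 + √2 ≈ -96.586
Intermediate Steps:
W(L) = -3 + √(2 + L) (W(L) = -3 + √(L + 2) = -3 + √(2 + L))
C(N) = -3 + √2 (C(N) = -3 + √(2 + 0) = -3 + √2)
(-86 + s(-9)) + C((2 + 9)*(-7 + 1)) = (-86 - 9) + (-3 + √2) = -95 + (-3 + √2) = -98 + √2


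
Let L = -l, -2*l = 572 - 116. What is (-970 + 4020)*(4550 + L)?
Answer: 14572900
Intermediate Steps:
l = -228 (l = -(572 - 116)/2 = -½*456 = -228)
L = 228 (L = -1*(-228) = 228)
(-970 + 4020)*(4550 + L) = (-970 + 4020)*(4550 + 228) = 3050*4778 = 14572900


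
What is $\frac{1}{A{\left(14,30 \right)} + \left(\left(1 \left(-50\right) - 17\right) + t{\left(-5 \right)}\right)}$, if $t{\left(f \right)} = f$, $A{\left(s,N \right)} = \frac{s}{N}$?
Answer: $- \frac{15}{1073} \approx -0.013979$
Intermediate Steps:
$\frac{1}{A{\left(14,30 \right)} + \left(\left(1 \left(-50\right) - 17\right) + t{\left(-5 \right)}\right)} = \frac{1}{\frac{14}{30} + \left(\left(1 \left(-50\right) - 17\right) - 5\right)} = \frac{1}{14 \cdot \frac{1}{30} - 72} = \frac{1}{\frac{7}{15} - 72} = \frac{1}{- \frac{1073}{15}} = - \frac{15}{1073}$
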